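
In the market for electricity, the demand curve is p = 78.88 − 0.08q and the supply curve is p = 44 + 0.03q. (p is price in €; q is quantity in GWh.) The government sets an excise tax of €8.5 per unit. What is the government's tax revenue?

Competitive equilibrium: 78.88 − 0.08q = 44 + 0.03q → q* = 317.0909, p* = 53.5127.
With the tax, the buyer price exceeds the seller price by 8.5: (78.88 − 0.08q) − (44 + 0.03q) = 8.5 → q' = 239.8182.
Tax revenue = 8.5 × 239.8182 = €2038.45.

€2038.45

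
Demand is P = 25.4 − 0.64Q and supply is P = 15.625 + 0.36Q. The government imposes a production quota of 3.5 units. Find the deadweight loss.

Competitive equilibrium: 25.4 − 0.64Q = 15.625 + 0.36Q → Q* = 9.775, P* = 19.144.
At Q = 3.5: demand price = 25.4 − 0.64·3.5 = 23.16; supply price = 15.625 + 0.36·3.5 = 16.885.
ΔQ = 9.775 − 3.5 = 6.275; wedge = 23.16 − 16.885 = 6.275.
Deadweight loss = ½ × 6.275 × 6.275 = 19.69.

19.69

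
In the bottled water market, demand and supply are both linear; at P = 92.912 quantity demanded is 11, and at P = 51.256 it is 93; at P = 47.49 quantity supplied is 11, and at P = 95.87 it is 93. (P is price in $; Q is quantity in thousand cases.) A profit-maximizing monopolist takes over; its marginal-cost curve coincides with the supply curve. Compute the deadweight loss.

Demand slope = (51.256 − 92.912)/(93 − 11) = −0.508, so P = 98.5 − 0.508Q.
Supply slope = (95.87 − 47.49)/(93 − 11) = 0.59, so P = 41 + 0.59Q.
Competitive equilibrium: 98.5 − 0.508Q = 41 + 0.59Q → Q* = 52.3679, P* = 71.8971.
Marginal revenue: MR = 98.5 − 1.016Q. Set MR = MC: 98.5 − 1.016Q = 41 + 0.59Q → Q_m = 35.8032.
Price P_m = 98.5 − 0.508·35.8032 = 80.312; MC(Q_m) = 41 + 0.59·35.8032 = 62.1239.
Competitive Q* = 52.3679, so ΔQ = 16.5647; wedge = 80.312 − 62.1239 = 18.1881.
The triangle = ½ × 16.5647 × 18.1881 = $150.64 thousand.

$150.64 thousand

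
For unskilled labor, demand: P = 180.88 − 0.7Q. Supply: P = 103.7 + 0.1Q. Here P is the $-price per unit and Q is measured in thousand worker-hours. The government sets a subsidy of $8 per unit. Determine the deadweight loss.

$40 thousand

Competitive equilibrium: 180.88 − 0.7Q = 103.7 + 0.1Q → Q* = 96.475, P* = 113.3475.
The subsidy lowers effective supply by 8: P = 95.7 + 0.1Q.
New quantity: 180.88 − 0.7Q = 95.7 + 0.1Q → Q' = 106.475.
Overproduction ΔQ = 106.475 − 96.475 = 10; wedge = subsidy = 8.
DWL = ½ × 10 × 8 = $40 thousand.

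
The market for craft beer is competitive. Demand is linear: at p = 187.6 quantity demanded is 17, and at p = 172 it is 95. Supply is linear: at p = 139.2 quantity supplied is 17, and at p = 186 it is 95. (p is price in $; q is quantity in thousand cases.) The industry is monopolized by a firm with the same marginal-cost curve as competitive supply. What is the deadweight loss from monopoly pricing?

Demand slope = (172 − 187.6)/(95 − 17) = −0.2, so p = 191 − 0.2q.
Supply slope = (186 − 139.2)/(95 − 17) = 0.6, so p = 129 + 0.6q.
Competitive equilibrium: 191 − 0.2q = 129 + 0.6q → q* = 77.5, p* = 175.5.
Marginal revenue: MR = 191 − 0.4q. Set MR = MC: 191 − 0.4q = 129 + 0.6q → q_m = 62.
Price p_m = 191 − 0.2·62 = 178.6; MC(q_m) = 129 + 0.6·62 = 166.2.
Competitive q* = 77.5, so Δq = 15.5; wedge = 178.6 − 166.2 = 12.4.
Deadweight loss = ½ × 15.5 × 12.4 = $96.10 thousand.

$96.10 thousand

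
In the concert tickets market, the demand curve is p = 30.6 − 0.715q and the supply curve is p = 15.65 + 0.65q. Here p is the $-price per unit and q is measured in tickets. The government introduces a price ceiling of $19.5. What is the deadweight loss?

Competitive equilibrium: 30.6 − 0.715q = 15.65 + 0.65q → q* = 10.9524, p* = 22.769.
At the ceiling p = 19.5, quantity supplied = (19.5 − 15.65)/0.65 = 5.9231.
Willingness to pay at q' = 5.9231: 30.6 − 0.715·5.9231 = 26.365.
Δq = 10.9524 − 5.9231 = 5.0293; wedge = 26.365 − 19.5 = 6.865.
Deadweight loss = ½ × 5.0293 × 6.865 = $17.26.

$17.26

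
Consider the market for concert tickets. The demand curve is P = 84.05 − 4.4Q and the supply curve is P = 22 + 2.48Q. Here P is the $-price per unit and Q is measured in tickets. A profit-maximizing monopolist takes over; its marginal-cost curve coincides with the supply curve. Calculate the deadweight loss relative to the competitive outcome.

Competitive equilibrium: 84.05 − 4.4Q = 22 + 2.48Q → Q* = 9.0189, P* = 44.3669.
Marginal revenue: MR = 84.05 − 8.8Q. Set MR = MC: 84.05 − 8.8Q = 22 + 2.48Q → Q_m = 5.5009.
Price P_m = 84.05 − 4.4·5.5009 = 59.846; MC(Q_m) = 22 + 2.48·5.5009 = 35.6422.
Competitive Q* = 9.0189, so ΔQ = 3.518; wedge = 59.846 − 35.6422 = 24.2038.
Deadweight loss = ½ × 3.518 × 24.2038 = $42.57.

$42.57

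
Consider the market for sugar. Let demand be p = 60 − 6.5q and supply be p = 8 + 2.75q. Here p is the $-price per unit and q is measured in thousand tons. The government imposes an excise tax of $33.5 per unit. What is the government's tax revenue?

Competitive equilibrium: 60 − 6.5q = 8 + 2.75q → q* = 5.6216, p* = 23.4595.
With the tax, the buyer price exceeds the seller price by 33.5: (60 − 6.5q) − (8 + 2.75q) = 33.5 → q' = 2.
Tax revenue = 33.5 × 2 = $67 thousand.

$67 thousand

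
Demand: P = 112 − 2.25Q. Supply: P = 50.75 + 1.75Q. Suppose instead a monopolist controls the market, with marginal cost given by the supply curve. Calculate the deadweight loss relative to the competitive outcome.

60.78

Competitive equilibrium: 112 − 2.25Q = 50.75 + 1.75Q → Q* = 15.3125, P* = 77.5469.
Marginal revenue: MR = 112 − 4.5Q. Set MR = MC: 112 − 4.5Q = 50.75 + 1.75Q → Q_m = 9.8.
Price P_m = 112 − 2.25·9.8 = 89.95; MC(Q_m) = 50.75 + 1.75·9.8 = 67.9.
Competitive Q* = 15.3125, so ΔQ = 5.5125; wedge = 89.95 − 67.9 = 22.05.
Welfare loss = ½ × 5.5125 × 22.05 = 60.78.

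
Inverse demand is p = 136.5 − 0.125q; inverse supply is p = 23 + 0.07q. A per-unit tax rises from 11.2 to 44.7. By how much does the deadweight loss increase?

4801.67

Competitive equilibrium: 136.5 − 0.125q = 23 + 0.07q → q* = 582.0513, p* = 63.7436.
For a per-unit tax t: Δq = t/0.195, so DWL = ½·t·(t/0.195) = t²/0.39.
At t = 11.2: DWL = 321.641. At t = 44.7: DWL = 5123.308.
Increase = 5123.308 − 321.641 = 4801.67.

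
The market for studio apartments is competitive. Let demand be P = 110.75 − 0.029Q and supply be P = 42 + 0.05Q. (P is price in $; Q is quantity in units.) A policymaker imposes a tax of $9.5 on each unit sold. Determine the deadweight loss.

Competitive equilibrium: 110.75 − 0.029Q = 42 + 0.05Q → Q* = 870.2532, P* = 85.5127.
With the tax, the buyer price exceeds the seller price by 9.5: (110.75 − 0.029Q) − (42 + 0.05Q) = 9.5 → Q' = 750.
ΔQ = 870.2532 − 750 = 120.2532; the wedge equals the tax, 9.5.
The triangle = ½ × 120.2532 × 9.5 = $571.20.

$571.20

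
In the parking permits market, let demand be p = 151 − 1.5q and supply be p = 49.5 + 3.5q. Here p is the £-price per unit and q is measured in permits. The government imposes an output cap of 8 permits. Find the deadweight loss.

£378.225

Competitive equilibrium: 151 − 1.5q = 49.5 + 3.5q → q* = 20.3, p* = 120.55.
At q = 8: demand price = 151 − 1.5·8 = 139; supply price = 49.5 + 3.5·8 = 77.5.
Δq = 20.3 − 8 = 12.3; wedge = 139 − 77.5 = 61.5.
Welfare loss = ½ × 12.3 × 61.5 = £378.225.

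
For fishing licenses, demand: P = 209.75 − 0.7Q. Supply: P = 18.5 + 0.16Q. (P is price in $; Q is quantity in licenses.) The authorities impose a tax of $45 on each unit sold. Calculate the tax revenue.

$7652.62

Competitive equilibrium: 209.75 − 0.7Q = 18.5 + 0.16Q → Q* = 222.38372, P* = 54.0814.
With the tax, the buyer price exceeds the seller price by 45: (209.75 − 0.7Q) − (18.5 + 0.16Q) = 45 → Q' = 170.05814.
Tax revenue = 45 × 170.05814 = $7652.62.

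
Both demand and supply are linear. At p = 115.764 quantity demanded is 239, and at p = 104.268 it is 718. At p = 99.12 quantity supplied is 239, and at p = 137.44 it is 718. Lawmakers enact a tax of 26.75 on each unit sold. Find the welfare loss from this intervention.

3440.20

Demand slope = (104.268 − 115.764)/(718 − 239) = −0.024, so p = 121.5 − 0.024q.
Supply slope = (137.44 − 99.12)/(718 − 239) = 0.08, so p = 80 + 0.08q.
Competitive equilibrium: 121.5 − 0.024q = 80 + 0.08q → q* = 399.03846, p* = 111.92308.
With the tax, the buyer price exceeds the seller price by 26.75: (121.5 − 0.024q) − (80 + 0.08q) = 26.75 → q' = 141.82692.
Δq = 399.03846 − 141.82692 = 257.21154; the wedge equals the tax, 26.75.
The triangle = ½ × 257.21154 × 26.75 = 3440.20.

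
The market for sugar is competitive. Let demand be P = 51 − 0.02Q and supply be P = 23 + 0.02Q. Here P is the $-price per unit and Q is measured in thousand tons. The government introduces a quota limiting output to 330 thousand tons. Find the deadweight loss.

Competitive equilibrium: 51 − 0.02Q = 23 + 0.02Q → Q* = 700, P* = 37.
At Q = 330: demand price = 51 − 0.02·330 = 44.4; supply price = 23 + 0.02·330 = 29.6.
ΔQ = 700 − 330 = 370; wedge = 44.4 − 29.6 = 14.8.
Deadweight loss = ½ × 370 × 14.8 = $2738 thousand.

$2738 thousand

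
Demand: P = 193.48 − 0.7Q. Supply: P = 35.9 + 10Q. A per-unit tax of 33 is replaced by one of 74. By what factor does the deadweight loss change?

Competitive equilibrium: 193.48 − 0.7Q = 35.9 + 10Q → Q* = 14.7271, P* = 183.171.
For a per-unit tax t: ΔQ = t/10.7, so DWL = ½·t·(t/10.7) = t²/21.4.
At t = 33: DWL = 50.888. At t = 74: DWL = 255.888.
Ratio = (74/33)² = 5.028.

5.028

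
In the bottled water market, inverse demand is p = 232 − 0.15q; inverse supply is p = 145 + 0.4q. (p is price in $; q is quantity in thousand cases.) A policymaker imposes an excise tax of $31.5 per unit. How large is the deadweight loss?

$902.05 thousand

Competitive equilibrium: 232 − 0.15q = 145 + 0.4q → q* = 158.1818, p* = 208.2727.
With the tax, the buyer price exceeds the seller price by 31.5: (232 − 0.15q) − (145 + 0.4q) = 31.5 → q' = 100.9091.
Δq = 158.1818 − 100.9091 = 57.2727; the wedge equals the tax, 31.5.
Deadweight loss = ½ × 57.2727 × 31.5 = $902.05 thousand.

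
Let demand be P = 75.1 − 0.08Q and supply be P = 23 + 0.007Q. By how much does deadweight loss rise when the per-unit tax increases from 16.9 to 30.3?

3634.94

Competitive equilibrium: 75.1 − 0.08Q = 23 + 0.007Q → Q* = 598.8506, P* = 27.192.
For a per-unit tax t: ΔQ = t/0.087, so DWL = ½·t·(t/0.087) = t²/0.174.
At t = 16.9: DWL = 1641.437. At t = 30.3: DWL = 5276.379.
Increase = 5276.379 − 1641.437 = 3634.94.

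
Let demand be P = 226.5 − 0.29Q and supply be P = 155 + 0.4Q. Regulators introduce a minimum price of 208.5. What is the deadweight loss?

Competitive equilibrium: 226.5 − 0.29Q = 155 + 0.4Q → Q* = 103.6232, P* = 196.4493.
At the floor P = 208.5, quantity demanded = (226.5 − 208.5)/0.29 = 62.069.
Sellers' marginal cost at Q' = 62.069: 155 + 0.4·62.069 = 179.8276.
ΔQ = 103.6232 − 62.069 = 41.5542; wedge = 208.5 − 179.8276 = 28.6724.
The triangle = ½ × 41.5542 × 28.6724 = 595.73.

595.73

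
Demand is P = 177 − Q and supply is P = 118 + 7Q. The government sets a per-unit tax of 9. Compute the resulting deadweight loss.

Competitive equilibrium: 177 − Q = 118 + 7Q → Q* = 7.375, P* = 169.625.
With the tax, the buyer price exceeds the seller price by 9: (177 − Q) − (118 + 7Q) = 9 → Q' = 6.25.
ΔQ = 7.375 − 6.25 = 1.125; the wedge equals the tax, 9.
Deadweight loss = ½ × 1.125 × 9 = 5.06.

5.06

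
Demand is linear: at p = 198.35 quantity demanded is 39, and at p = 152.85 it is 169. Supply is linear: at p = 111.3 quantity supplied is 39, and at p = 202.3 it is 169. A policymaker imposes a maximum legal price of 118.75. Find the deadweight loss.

2741.44

Demand slope = (152.85 − 198.35)/(169 − 39) = −0.35, so p = 212 − 0.35q.
Supply slope = (202.3 − 111.3)/(169 − 39) = 0.7, so p = 84 + 0.7q.
Competitive equilibrium: 212 − 0.35q = 84 + 0.7q → q* = 121.9048, p* = 169.3333.
At the ceiling p = 118.75, quantity supplied = (118.75 − 84)/0.7 = 49.6429.
Willingness to pay at q' = 49.6429: 212 − 0.35·49.6429 = 194.625.
Δq = 121.9048 − 49.6429 = 72.2619; wedge = 194.625 − 118.75 = 75.875.
Deadweight loss = ½ × 72.2619 × 75.875 = 2741.44.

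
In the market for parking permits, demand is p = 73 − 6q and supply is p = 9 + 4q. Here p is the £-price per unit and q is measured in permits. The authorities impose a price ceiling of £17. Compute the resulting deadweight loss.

£96.80

Competitive equilibrium: 73 − 6q = 9 + 4q → q* = 6.4, p* = 34.6.
At the ceiling p = 17, quantity supplied = (17 − 9)/4 = 2.
Willingness to pay at q' = 2: 73 − 6·2 = 61.
Δq = 6.4 − 2 = 4.4; wedge = 61 − 17 = 44.
DWL = ½ × 4.4 × 44 = £96.80.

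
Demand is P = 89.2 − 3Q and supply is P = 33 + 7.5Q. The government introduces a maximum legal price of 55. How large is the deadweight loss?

30.72

Competitive equilibrium: 89.2 − 3Q = 33 + 7.5Q → Q* = 5.3524, P* = 73.1429.
At the ceiling P = 55, quantity supplied = (55 − 33)/7.5 = 2.9333.
Willingness to pay at Q' = 2.9333: 89.2 − 3·2.9333 = 80.4001.
ΔQ = 5.3524 − 2.9333 = 2.4191; wedge = 80.4001 − 55 = 25.4001.
The triangle = ½ × 2.4191 × 25.4001 = 30.72.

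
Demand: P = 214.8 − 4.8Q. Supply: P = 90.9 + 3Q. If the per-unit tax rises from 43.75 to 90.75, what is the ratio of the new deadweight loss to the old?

Competitive equilibrium: 214.8 − 4.8Q = 90.9 + 3Q → Q* = 15.8846, P* = 138.5538.
For a per-unit tax t: ΔQ = t/7.8, so DWL = ½·t·(t/7.8) = t²/15.6.
At t = 43.75: DWL = 122.696. At t = 90.75: DWL = 527.921.
Ratio = (90.75/43.75)² = 4.303.

4.303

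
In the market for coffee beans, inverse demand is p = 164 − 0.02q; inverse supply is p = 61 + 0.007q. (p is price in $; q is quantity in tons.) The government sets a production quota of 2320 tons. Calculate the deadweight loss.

$30165.36

Competitive equilibrium: 164 − 0.02q = 61 + 0.007q → q* = 3814.8148, p* = 87.7037.
At q = 2320: demand price = 164 − 0.02·2320 = 117.6; supply price = 61 + 0.007·2320 = 77.24.
Δq = 3814.8148 − 2320 = 1494.8148; wedge = 117.6 − 77.24 = 40.36.
DWL = ½ × 1494.8148 × 40.36 = $30165.36.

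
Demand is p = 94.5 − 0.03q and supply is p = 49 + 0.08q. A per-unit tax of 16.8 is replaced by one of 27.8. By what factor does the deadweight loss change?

Competitive equilibrium: 94.5 − 0.03q = 49 + 0.08q → q* = 413.6364, p* = 82.0909.
For a per-unit tax t: Δq = t/0.11, so DWL = ½·t·(t/0.11) = t²/0.22.
At t = 16.8: DWL = 1282.909. At t = 27.8: DWL = 3512.909.
Ratio = (27.8/16.8)² = 2.738.

2.738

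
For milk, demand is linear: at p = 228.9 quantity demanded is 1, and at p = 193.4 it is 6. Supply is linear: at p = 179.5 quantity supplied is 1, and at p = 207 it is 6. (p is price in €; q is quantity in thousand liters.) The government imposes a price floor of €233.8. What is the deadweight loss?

Demand slope = (193.4 − 228.9)/(6 − 1) = −7.1, so p = 236 − 7.1q.
Supply slope = (207 − 179.5)/(6 − 1) = 5.5, so p = 174 + 5.5q.
Competitive equilibrium: 236 − 7.1q = 174 + 5.5q → q* = 4.9206, p* = 201.0635.
At the floor p = 233.8, quantity demanded = (236 − 233.8)/7.1 = 0.3099.
Sellers' marginal cost at q' = 0.3099: 174 + 5.5·0.3099 = 175.7045.
Δq = 4.9206 − 0.3099 = 4.6107; wedge = 233.8 − 175.7045 = 58.0955.
Welfare loss = ½ × 4.6107 × 58.0955 = €133.93 thousand.

€133.93 thousand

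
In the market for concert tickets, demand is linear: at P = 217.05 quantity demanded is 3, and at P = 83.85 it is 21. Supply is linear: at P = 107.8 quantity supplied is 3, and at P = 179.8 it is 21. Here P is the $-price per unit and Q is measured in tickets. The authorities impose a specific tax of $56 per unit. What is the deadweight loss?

$137.54

Demand slope = (83.85 − 217.05)/(21 − 3) = −7.4, so P = 239.25 − 7.4Q.
Supply slope = (179.8 − 107.8)/(21 − 3) = 4, so P = 95.8 + 4Q.
Competitive equilibrium: 239.25 − 7.4Q = 95.8 + 4Q → Q* = 12.5833, P* = 146.1333.
With the tax, the buyer price exceeds the seller price by 56: (239.25 − 7.4Q) − (95.8 + 4Q) = 56 → Q' = 7.6711.
ΔQ = 12.5833 − 7.6711 = 4.9122; the wedge equals the tax, 56.
DWL = ½ × 4.9122 × 56 = $137.54.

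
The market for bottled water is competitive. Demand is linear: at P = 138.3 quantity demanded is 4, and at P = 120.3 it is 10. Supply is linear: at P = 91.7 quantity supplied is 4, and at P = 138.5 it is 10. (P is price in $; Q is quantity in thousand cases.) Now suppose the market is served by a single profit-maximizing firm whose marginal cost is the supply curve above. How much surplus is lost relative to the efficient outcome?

Demand slope = (120.3 − 138.3)/(10 − 4) = −3, so P = 150.3 − 3Q.
Supply slope = (138.5 − 91.7)/(10 − 4) = 7.8, so P = 60.5 + 7.8Q.
Competitive equilibrium: 150.3 − 3Q = 60.5 + 7.8Q → Q* = 8.3148, P* = 125.3556.
Marginal revenue: MR = 150.3 − 6Q. Set MR = MC: 150.3 − 6Q = 60.5 + 7.8Q → Q_m = 6.5072.
Price P_m = 150.3 − 3·6.5072 = 130.7784; MC(Q_m) = 60.5 + 7.8·6.5072 = 111.2562.
Competitive Q* = 8.3148, so ΔQ = 1.8076; wedge = 130.7784 − 111.2562 = 19.5222.
Deadweight loss = ½ × 1.8076 × 19.5222 = $17.64 thousand.

$17.64 thousand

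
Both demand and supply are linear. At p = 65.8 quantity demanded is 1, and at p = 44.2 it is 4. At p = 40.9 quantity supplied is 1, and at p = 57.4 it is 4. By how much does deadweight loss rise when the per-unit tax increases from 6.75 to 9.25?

Demand slope = (44.2 − 65.8)/(4 − 1) = −7.2, so p = 73 − 7.2q.
Supply slope = (57.4 − 40.9)/(4 − 1) = 5.5, so p = 35.4 + 5.5q.
Competitive equilibrium: 73 − 7.2q = 35.4 + 5.5q → q* = 2.9606, p* = 51.6835.
For a per-unit tax t: Δq = t/12.7, so DWL = ½·t·(t/12.7) = t²/25.4.
At t = 6.75: DWL = 1.7938. At t = 9.25: DWL = 3.3686.
Increase = 3.3686 − 1.7938 = 1.57.

1.57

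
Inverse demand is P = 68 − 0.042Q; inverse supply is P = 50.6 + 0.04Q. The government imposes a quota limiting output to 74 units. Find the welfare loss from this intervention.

783.01

Competitive equilibrium: 68 − 0.042Q = 50.6 + 0.04Q → Q* = 212.1951, P* = 59.0878.
At Q = 74: demand price = 68 − 0.042·74 = 64.892; supply price = 50.6 + 0.04·74 = 53.56.
ΔQ = 212.1951 − 74 = 138.1951; wedge = 64.892 − 53.56 = 11.332.
Deadweight loss = ½ × 138.1951 × 11.332 = 783.01.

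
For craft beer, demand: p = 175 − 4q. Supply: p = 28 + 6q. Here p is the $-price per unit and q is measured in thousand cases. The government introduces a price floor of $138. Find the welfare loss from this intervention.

Competitive equilibrium: 175 − 4q = 28 + 6q → q* = 14.7, p* = 116.2.
At the floor p = 138, quantity demanded = (175 − 138)/4 = 9.25.
Sellers' marginal cost at q' = 9.25: 28 + 6·9.25 = 83.5.
Δq = 14.7 − 9.25 = 5.45; wedge = 138 − 83.5 = 54.5.
The triangle = ½ × 5.45 × 54.5 = $148.51 thousand.

$148.51 thousand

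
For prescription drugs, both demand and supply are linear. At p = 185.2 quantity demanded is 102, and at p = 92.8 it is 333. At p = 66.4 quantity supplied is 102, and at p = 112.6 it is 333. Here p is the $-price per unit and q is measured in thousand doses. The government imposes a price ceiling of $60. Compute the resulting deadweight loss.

Demand slope = (92.8 − 185.2)/(333 − 102) = −0.4, so p = 226 − 0.4q.
Supply slope = (112.6 − 66.4)/(333 − 102) = 0.2, so p = 46 + 0.2q.
Competitive equilibrium: 226 − 0.4q = 46 + 0.2q → q* = 300, p* = 106.
At the ceiling p = 60, quantity supplied = (60 − 46)/0.2 = 70.
Willingness to pay at q' = 70: 226 − 0.4·70 = 198.
Δq = 300 − 70 = 230; wedge = 198 − 60 = 138.
The triangle = ½ × 230 × 138 = $15870 thousand.

$15870 thousand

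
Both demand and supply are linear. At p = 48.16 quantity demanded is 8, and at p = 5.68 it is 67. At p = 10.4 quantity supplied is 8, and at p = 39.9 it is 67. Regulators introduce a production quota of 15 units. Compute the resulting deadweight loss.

349.92

Demand slope = (5.68 − 48.16)/(67 − 8) = −0.72, so p = 53.92 − 0.72q.
Supply slope = (39.9 − 10.4)/(67 − 8) = 0.5, so p = 6.4 + 0.5q.
Competitive equilibrium: 53.92 − 0.72q = 6.4 + 0.5q → q* = 38.9508, p* = 25.8754.
At q = 15: demand price = 53.92 − 0.72·15 = 43.12; supply price = 6.4 + 0.5·15 = 13.9.
Δq = 38.9508 − 15 = 23.9508; wedge = 43.12 − 13.9 = 29.22.
Welfare loss = ½ × 23.9508 × 29.22 = 349.92.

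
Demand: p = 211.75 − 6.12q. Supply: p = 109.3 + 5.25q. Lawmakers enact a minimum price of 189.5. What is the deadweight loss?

164.24

Competitive equilibrium: 211.75 − 6.12q = 109.3 + 5.25q → q* = 9.0106, p* = 156.6054.
At the floor p = 189.5, quantity demanded = (211.75 − 189.5)/6.12 = 3.6356.
Sellers' marginal cost at q' = 3.6356: 109.3 + 5.25·3.6356 = 128.3869.
Δq = 9.0106 − 3.6356 = 5.375; wedge = 189.5 − 128.3869 = 61.1131.
Welfare loss = ½ × 5.375 × 61.1131 = 164.24.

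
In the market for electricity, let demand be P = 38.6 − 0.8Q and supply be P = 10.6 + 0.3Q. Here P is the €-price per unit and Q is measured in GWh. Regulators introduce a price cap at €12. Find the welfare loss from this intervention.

Competitive equilibrium: 38.6 − 0.8Q = 10.6 + 0.3Q → Q* = 25.4545, P* = 18.2364.
At the ceiling P = 12, quantity supplied = (12 − 10.6)/0.3 = 4.6667.
Willingness to pay at Q' = 4.6667: 38.6 − 0.8·4.6667 = 34.8666.
ΔQ = 25.4545 − 4.6667 = 20.7878; wedge = 34.8666 − 12 = 22.8666.
DWL = ½ × 20.7878 × 22.8666 = €237.67.

€237.67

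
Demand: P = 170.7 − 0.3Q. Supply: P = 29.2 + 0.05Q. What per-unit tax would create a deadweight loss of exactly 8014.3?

Competitive equilibrium: 170.7 − 0.3Q = 29.2 + 0.05Q → Q* = 404.2857, P* = 49.4143.
A tax t gives ΔQ = t/0.35 and wedge t, so DWL = t²/0.7.
t²/0.7 = 8014.3 → t² = 5610.01 → t = 74.9.

74.9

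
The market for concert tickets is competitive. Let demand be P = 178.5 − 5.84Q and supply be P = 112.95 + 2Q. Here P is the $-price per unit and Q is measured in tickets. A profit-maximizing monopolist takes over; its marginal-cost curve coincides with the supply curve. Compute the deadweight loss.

$49.94

Competitive equilibrium: 178.5 − 5.84Q = 112.95 + 2Q → Q* = 8.361, P* = 129.6719.
Marginal revenue: MR = 178.5 − 11.68Q. Set MR = MC: 178.5 − 11.68Q = 112.95 + 2Q → Q_m = 4.7917.
Price P_m = 178.5 − 5.84·4.7917 = 150.5165; MC(Q_m) = 112.95 + 2·4.7917 = 122.5334.
Competitive Q* = 8.361, so ΔQ = 3.5693; wedge = 150.5165 − 122.5334 = 27.9831.
Deadweight loss = ½ × 3.5693 × 27.9831 = $49.94.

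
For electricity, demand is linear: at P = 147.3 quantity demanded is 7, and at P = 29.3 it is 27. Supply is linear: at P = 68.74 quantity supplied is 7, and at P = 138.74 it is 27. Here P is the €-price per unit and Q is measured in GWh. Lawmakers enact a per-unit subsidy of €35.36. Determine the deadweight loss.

Demand slope = (29.3 − 147.3)/(27 − 7) = −5.9, so P = 188.6 − 5.9Q.
Supply slope = (138.74 − 68.74)/(27 − 7) = 3.5, so P = 44.24 + 3.5Q.
Competitive equilibrium: 188.6 − 5.9Q = 44.24 + 3.5Q → Q* = 15.3574, P* = 97.9911.
The subsidy lowers effective supply by 35.36: P = 8.88 + 3.5Q.
New quantity: 188.6 − 5.9Q = 8.88 + 3.5Q → Q' = 19.1191.
Overproduction ΔQ = 19.1191 − 15.3574 = 3.7617; wedge = subsidy = 35.36.
Welfare loss = ½ × 3.7617 × 35.36 = €66.51.

€66.51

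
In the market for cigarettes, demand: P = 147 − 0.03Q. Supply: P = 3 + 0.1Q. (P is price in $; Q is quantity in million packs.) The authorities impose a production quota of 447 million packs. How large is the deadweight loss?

Competitive equilibrium: 147 − 0.03Q = 3 + 0.1Q → Q* = 1107.6923, P* = 113.7692.
At Q = 447: demand price = 147 − 0.03·447 = 133.59; supply price = 3 + 0.1·447 = 47.7.
ΔQ = 1107.6923 − 447 = 660.6923; wedge = 133.59 − 47.7 = 85.89.
Deadweight loss = ½ × 660.6923 × 85.89 = $28373.43 million.

$28373.43 million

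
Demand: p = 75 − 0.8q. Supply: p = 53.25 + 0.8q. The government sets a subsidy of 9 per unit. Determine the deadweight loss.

Competitive equilibrium: 75 − 0.8q = 53.25 + 0.8q → q* = 13.5938, p* = 64.125.
The subsidy lowers effective supply by 9: p = 44.25 + 0.8q.
New quantity: 75 − 0.8q = 44.25 + 0.8q → q' = 19.2188.
Overproduction Δq = 19.2188 − 13.5938 = 5.625; wedge = subsidy = 9.
Welfare loss = ½ × 5.625 × 9 = 25.31.

25.31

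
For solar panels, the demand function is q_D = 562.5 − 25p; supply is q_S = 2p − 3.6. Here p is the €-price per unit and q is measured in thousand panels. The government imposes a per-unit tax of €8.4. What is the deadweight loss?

In inverse form: demand p = 22.5 − 0.04q, supply p = 1.8 + 0.5q.
Competitive equilibrium: 22.5 − 0.04q = 1.8 + 0.5q → q* = 38.3333, p* = 20.9667.
With the tax, the buyer price exceeds the seller price by 8.4: (22.5 − 0.04q) − (1.8 + 0.5q) = 8.4 → q' = 22.7778.
Δq = 38.3333 − 22.7778 = 15.5555; the wedge equals the tax, 8.4.
Deadweight loss = ½ × 15.5555 × 8.4 = €65.33 thousand.

€65.33 thousand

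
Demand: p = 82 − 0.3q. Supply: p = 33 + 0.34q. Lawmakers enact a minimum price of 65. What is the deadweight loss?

126.67

Competitive equilibrium: 82 − 0.3q = 33 + 0.34q → q* = 76.5625, p* = 59.0313.
At the floor p = 65, quantity demanded = (82 − 65)/0.3 = 56.6667.
Sellers' marginal cost at q' = 56.6667: 33 + 0.34·56.6667 = 52.2667.
Δq = 76.5625 − 56.6667 = 19.8958; wedge = 65 − 52.2667 = 12.7333.
The triangle = ½ × 19.8958 × 12.7333 = 126.67.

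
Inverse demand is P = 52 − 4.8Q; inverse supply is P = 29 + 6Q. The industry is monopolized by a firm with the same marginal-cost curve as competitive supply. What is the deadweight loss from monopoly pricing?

2.32

Competitive equilibrium: 52 − 4.8Q = 29 + 6Q → Q* = 2.1296, P* = 41.7778.
Marginal revenue: MR = 52 − 9.6Q. Set MR = MC: 52 − 9.6Q = 29 + 6Q → Q_m = 1.4744.
Price P_m = 52 − 4.8·1.4744 = 44.9229; MC(Q_m) = 29 + 6·1.4744 = 37.8464.
Competitive Q* = 2.1296, so ΔQ = 0.6552; wedge = 44.9229 − 37.8464 = 7.0765.
DWL = ½ × 0.6552 × 7.0765 = 2.32.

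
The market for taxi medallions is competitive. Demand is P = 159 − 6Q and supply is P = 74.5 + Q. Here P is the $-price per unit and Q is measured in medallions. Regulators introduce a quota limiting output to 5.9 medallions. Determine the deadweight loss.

Competitive equilibrium: 159 − 6Q = 74.5 + Q → Q* = 12.0714, P* = 86.5714.
At Q = 5.9: demand price = 159 − 6·5.9 = 123.6; supply price = 74.5 + 1·5.9 = 80.4.
ΔQ = 12.0714 − 5.9 = 6.1714; wedge = 123.6 − 80.4 = 43.2.
Welfare loss = ½ × 6.1714 × 43.2 = $133.30.

$133.30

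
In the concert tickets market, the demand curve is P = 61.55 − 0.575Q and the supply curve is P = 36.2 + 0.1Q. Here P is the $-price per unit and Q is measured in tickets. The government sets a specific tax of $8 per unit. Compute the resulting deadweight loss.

$47.41

Competitive equilibrium: 61.55 − 0.575Q = 36.2 + 0.1Q → Q* = 37.5556, P* = 39.9556.
With the tax, the buyer price exceeds the seller price by 8: (61.55 − 0.575Q) − (36.2 + 0.1Q) = 8 → Q' = 25.7037.
ΔQ = 37.5556 − 25.7037 = 11.8519; the wedge equals the tax, 8.
Welfare loss = ½ × 11.8519 × 8 = $47.41.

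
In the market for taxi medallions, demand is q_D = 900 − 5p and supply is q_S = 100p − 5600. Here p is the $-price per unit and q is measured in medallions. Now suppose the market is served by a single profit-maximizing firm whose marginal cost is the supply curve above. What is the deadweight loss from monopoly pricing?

In inverse form: demand p = 180 − 0.2q, supply p = 56 + 0.01q.
Competitive equilibrium: 180 − 0.2q = 56 + 0.01q → q* = 590.4762, p* = 61.9048.
Marginal revenue: MR = 180 − 0.4q. Set MR = MC: 180 − 0.4q = 56 + 0.01q → q_m = 302.439.
Price p_m = 180 − 0.2·302.439 = 119.5122; MC(q_m) = 56 + 0.01·302.439 = 59.0244.
Competitive q* = 590.4762, so Δq = 288.0372; wedge = 119.5122 − 59.0244 = 60.4878.
The triangle = ½ × 288.0372 × 60.4878 = $8711.37.

$8711.37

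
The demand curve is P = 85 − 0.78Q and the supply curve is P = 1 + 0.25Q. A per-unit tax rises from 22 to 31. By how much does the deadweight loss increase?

231.55

Competitive equilibrium: 85 − 0.78Q = 1 + 0.25Q → Q* = 81.5534, P* = 21.3883.
For a per-unit tax t: ΔQ = t/1.03, so DWL = ½·t·(t/1.03) = t²/2.06.
At t = 22: DWL = 234.951. At t = 31: DWL = 466.505.
Increase = 466.505 − 234.951 = 231.55.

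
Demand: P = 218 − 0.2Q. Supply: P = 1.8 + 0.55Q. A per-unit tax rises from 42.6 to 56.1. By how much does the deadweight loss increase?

888.30

Competitive equilibrium: 218 − 0.2Q = 1.8 + 0.55Q → Q* = 288.2667, P* = 160.3467.
For a per-unit tax t: ΔQ = t/0.75, so DWL = ½·t·(t/0.75) = t²/1.5.
At t = 42.6: DWL = 1209.84. At t = 56.1: DWL = 2098.14.
Increase = 2098.14 − 1209.84 = 888.30.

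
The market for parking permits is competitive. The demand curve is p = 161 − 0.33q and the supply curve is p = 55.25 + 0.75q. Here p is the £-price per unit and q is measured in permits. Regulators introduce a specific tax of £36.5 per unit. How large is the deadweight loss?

Competitive equilibrium: 161 − 0.33q = 55.25 + 0.75q → q* = 97.9167, p* = 128.6875.
With the tax, the buyer price exceeds the seller price by 36.5: (161 − 0.33q) − (55.25 + 0.75q) = 36.5 → q' = 64.1204.
Δq = 97.9167 − 64.1204 = 33.7963; the wedge equals the tax, 36.5.
The triangle = ½ × 33.7963 × 36.5 = £616.78.

£616.78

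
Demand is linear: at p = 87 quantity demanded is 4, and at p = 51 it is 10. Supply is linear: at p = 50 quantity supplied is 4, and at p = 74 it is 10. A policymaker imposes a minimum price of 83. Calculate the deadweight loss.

46.01

Demand slope = (51 − 87)/(10 − 4) = −6, so p = 111 − 6q.
Supply slope = (74 − 50)/(10 − 4) = 4, so p = 34 + 4q.
Competitive equilibrium: 111 − 6q = 34 + 4q → q* = 7.7, p* = 64.8.
At the floor p = 83, quantity demanded = (111 − 83)/6 = 4.66667.
Sellers' marginal cost at q' = 4.66667: 34 + 4·4.66667 = 52.66668.
Δq = 7.7 − 4.66667 = 3.03333; wedge = 83 − 52.66668 = 30.33332.
The triangle = ½ × 3.03333 × 30.33332 = 46.01.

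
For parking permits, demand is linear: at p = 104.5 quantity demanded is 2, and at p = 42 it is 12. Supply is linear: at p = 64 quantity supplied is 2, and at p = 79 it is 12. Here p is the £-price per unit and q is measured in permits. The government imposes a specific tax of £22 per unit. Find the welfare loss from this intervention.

£31.23

Demand slope = (42 − 104.5)/(12 − 2) = −6.25, so p = 117 − 6.25q.
Supply slope = (79 − 64)/(12 − 2) = 1.5, so p = 61 + 1.5q.
Competitive equilibrium: 117 − 6.25q = 61 + 1.5q → q* = 7.2258, p* = 71.8387.
With the tax, the buyer price exceeds the seller price by 22: (117 − 6.25q) − (61 + 1.5q) = 22 → q' = 4.3871.
Δq = 7.2258 − 4.3871 = 2.8387; the wedge equals the tax, 22.
The triangle = ½ × 2.8387 × 22 = £31.23.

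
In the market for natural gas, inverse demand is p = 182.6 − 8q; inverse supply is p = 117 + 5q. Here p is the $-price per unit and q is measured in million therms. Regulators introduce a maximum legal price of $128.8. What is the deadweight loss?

Competitive equilibrium: 182.6 − 8q = 117 + 5q → q* = 5.0462, p* = 142.2308.
At the ceiling p = 128.8, quantity supplied = (128.8 − 117)/5 = 2.36.
Willingness to pay at q' = 2.36: 182.6 − 8·2.36 = 163.72.
Δq = 5.0462 − 2.36 = 2.6862; wedge = 163.72 − 128.8 = 34.92.
Welfare loss = ½ × 2.6862 × 34.92 = $46.90 million.

$46.90 million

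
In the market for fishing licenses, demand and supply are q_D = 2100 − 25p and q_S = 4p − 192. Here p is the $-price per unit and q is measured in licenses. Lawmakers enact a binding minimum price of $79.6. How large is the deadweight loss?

In inverse form: demand p = 84 − 0.04q, supply p = 48 + 0.25q.
Competitive equilibrium: 84 − 0.04q = 48 + 0.25q → q* = 124.1379, p* = 79.0345.
At the floor p = 79.6, quantity demanded = (84 − 79.6)/0.04 = 110.
Sellers' marginal cost at q' = 110: 48 + 0.25·110 = 75.5.
Δq = 124.1379 − 110 = 14.1379; wedge = 79.6 − 75.5 = 4.1.
Welfare loss = ½ × 14.1379 × 4.1 = $28.98.

$28.98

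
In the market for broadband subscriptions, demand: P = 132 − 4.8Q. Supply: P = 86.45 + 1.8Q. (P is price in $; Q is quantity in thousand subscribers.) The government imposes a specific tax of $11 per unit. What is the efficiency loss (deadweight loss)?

$9.17 thousand

Competitive equilibrium: 132 − 4.8Q = 86.45 + 1.8Q → Q* = 6.9015, P* = 98.8727.
With the tax, the buyer price exceeds the seller price by 11: (132 − 4.8Q) − (86.45 + 1.8Q) = 11 → Q' = 5.2348.
ΔQ = 6.9015 − 5.2348 = 1.6667; the wedge equals the tax, 11.
The triangle = ½ × 1.6667 × 11 = $9.17 thousand.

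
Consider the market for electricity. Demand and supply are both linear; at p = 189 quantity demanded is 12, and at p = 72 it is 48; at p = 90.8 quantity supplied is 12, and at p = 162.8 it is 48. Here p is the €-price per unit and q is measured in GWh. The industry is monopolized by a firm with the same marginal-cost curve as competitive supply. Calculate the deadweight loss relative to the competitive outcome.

€361.80

Demand slope = (72 − 189)/(48 − 12) = −3.25, so p = 228 − 3.25q.
Supply slope = (162.8 − 90.8)/(48 − 12) = 2, so p = 66.8 + 2q.
Competitive equilibrium: 228 − 3.25q = 66.8 + 2q → q* = 30.7048, p* = 128.2095.
Marginal revenue: MR = 228 − 6.5q. Set MR = MC: 228 − 6.5q = 66.8 + 2q → q_m = 18.9647.
Price p_m = 228 − 3.25·18.9647 = 166.3647; MC(q_m) = 66.8 + 2·18.9647 = 104.7294.
Competitive q* = 30.7048, so Δq = 11.7401; wedge = 166.3647 − 104.7294 = 61.6353.
The triangle = ½ × 11.7401 × 61.6353 = €361.80.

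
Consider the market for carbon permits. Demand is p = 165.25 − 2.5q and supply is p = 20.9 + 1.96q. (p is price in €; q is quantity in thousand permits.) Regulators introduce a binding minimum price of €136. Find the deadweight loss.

€952.35 thousand

Competitive equilibrium: 165.25 − 2.5q = 20.9 + 1.96q → q* = 32.3655, p* = 84.3363.
At the floor p = 136, quantity demanded = (165.25 − 136)/2.5 = 11.7.
Sellers' marginal cost at q' = 11.7: 20.9 + 1.96·11.7 = 43.832.
Δq = 32.3655 − 11.7 = 20.6655; wedge = 136 − 43.832 = 92.168.
DWL = ½ × 20.6655 × 92.168 = €952.35 thousand.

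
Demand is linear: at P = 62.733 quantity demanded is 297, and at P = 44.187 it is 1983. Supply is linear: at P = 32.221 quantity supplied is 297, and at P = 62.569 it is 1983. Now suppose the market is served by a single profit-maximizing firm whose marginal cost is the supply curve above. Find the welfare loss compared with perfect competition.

Demand slope = (44.187 − 62.733)/(1983 − 297) = −0.011, so P = 66 − 0.011Q.
Supply slope = (62.569 − 32.221)/(1983 − 297) = 0.018, so P = 26.875 + 0.018Q.
Competitive equilibrium: 66 − 0.011Q = 26.875 + 0.018Q → Q* = 1349.13793, P* = 51.15948.
Marginal revenue: MR = 66 − 0.022Q. Set MR = MC: 66 − 0.022Q = 26.875 + 0.018Q → Q_m = 978.125.
Price P_m = 66 − 0.011·978.125 = 55.24063; MC(Q_m) = 26.875 + 0.018·978.125 = 44.48125.
Competitive Q* = 1349.13793, so ΔQ = 371.01293; wedge = 55.24063 − 44.48125 = 10.75938.
The triangle = ½ × 371.01293 × 10.75938 = 1995.93.

1995.93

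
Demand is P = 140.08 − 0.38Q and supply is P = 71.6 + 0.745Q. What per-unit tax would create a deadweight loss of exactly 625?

Competitive equilibrium: 140.08 − 0.38Q = 71.6 + 0.745Q → Q* = 60.8711, P* = 116.949.
A tax t gives ΔQ = t/1.125 and wedge t, so DWL = t²/2.25.
t²/2.25 = 625 → t² = 1406.25 → t = 37.5.

37.5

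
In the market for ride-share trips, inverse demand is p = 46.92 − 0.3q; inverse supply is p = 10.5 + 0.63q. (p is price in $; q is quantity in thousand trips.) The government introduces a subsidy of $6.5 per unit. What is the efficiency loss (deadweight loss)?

Competitive equilibrium: 46.92 − 0.3q = 10.5 + 0.63q → q* = 39.16129, p* = 35.17161.
The subsidy lowers effective supply by 6.5: p = 4 + 0.63q.
New quantity: 46.92 − 0.3q = 4 + 0.63q → q' = 46.15054.
Overproduction Δq = 46.15054 − 39.16129 = 6.98925; wedge = subsidy = 6.5.
The triangle = ½ × 6.98925 × 6.5 = $22.72 thousand.

$22.72 thousand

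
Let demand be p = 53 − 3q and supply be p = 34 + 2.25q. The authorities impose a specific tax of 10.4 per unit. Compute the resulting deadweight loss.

10.30

Competitive equilibrium: 53 − 3q = 34 + 2.25q → q* = 3.619, p* = 42.1429.
With the tax, the buyer price exceeds the seller price by 10.4: (53 − 3q) − (34 + 2.25q) = 10.4 → q' = 1.6381.
Δq = 3.619 − 1.6381 = 1.9809; the wedge equals the tax, 10.4.
DWL = ½ × 1.9809 × 10.4 = 10.30.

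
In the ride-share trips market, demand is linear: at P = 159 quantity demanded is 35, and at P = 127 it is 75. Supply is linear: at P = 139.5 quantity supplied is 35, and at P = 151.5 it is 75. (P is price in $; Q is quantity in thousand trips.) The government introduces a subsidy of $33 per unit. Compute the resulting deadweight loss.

$495 thousand

Demand slope = (127 − 159)/(75 − 35) = −0.8, so P = 187 − 0.8Q.
Supply slope = (151.5 − 139.5)/(75 − 35) = 0.3, so P = 129 + 0.3Q.
Competitive equilibrium: 187 − 0.8Q = 129 + 0.3Q → Q* = 52.7273, P* = 144.8182.
The subsidy lowers effective supply by 33: P = 96 + 0.3Q.
New quantity: 187 − 0.8Q = 96 + 0.3Q → Q' = 82.7273.
Overproduction ΔQ = 82.7273 − 52.7273 = 30; wedge = subsidy = 33.
The triangle = ½ × 30 × 33 = $495 thousand.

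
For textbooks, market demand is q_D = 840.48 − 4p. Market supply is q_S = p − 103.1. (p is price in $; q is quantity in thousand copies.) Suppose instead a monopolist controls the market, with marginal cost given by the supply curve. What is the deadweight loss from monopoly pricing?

$127.26 thousand

In inverse form: demand p = 210.12 − 0.25q, supply p = 103.1 + q.
Competitive equilibrium: 210.12 − 0.25q = 103.1 + q → q* = 85.616, p* = 188.716.
Marginal revenue: MR = 210.12 − 0.5q. Set MR = MC: 210.12 − 0.5q = 103.1 + q → q_m = 71.3467.
Price p_m = 210.12 − 0.25·71.3467 = 192.2833; MC(q_m) = 103.1 + 1·71.3467 = 174.4467.
Competitive q* = 85.616, so Δq = 14.2693; wedge = 192.2833 − 174.4467 = 17.8366.
DWL = ½ × 14.2693 × 17.8366 = $127.26 thousand.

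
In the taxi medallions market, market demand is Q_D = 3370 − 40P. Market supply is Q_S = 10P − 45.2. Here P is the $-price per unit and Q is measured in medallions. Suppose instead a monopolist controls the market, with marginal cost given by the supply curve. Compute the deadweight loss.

$706.32

In inverse form: demand P = 84.25 − 0.025Q, supply P = 4.52 + 0.1Q.
Competitive equilibrium: 84.25 − 0.025Q = 4.52 + 0.1Q → Q* = 637.84, P* = 68.304.
Marginal revenue: MR = 84.25 − 0.05Q. Set MR = MC: 84.25 − 0.05Q = 4.52 + 0.1Q → Q_m = 531.5333.
Price P_m = 84.25 − 0.025·531.5333 = 70.9617; MC(Q_m) = 4.52 + 0.1·531.5333 = 57.6733.
Competitive Q* = 637.84, so ΔQ = 106.3067; wedge = 70.9617 − 57.6733 = 13.2884.
DWL = ½ × 106.3067 × 13.2884 = $706.32.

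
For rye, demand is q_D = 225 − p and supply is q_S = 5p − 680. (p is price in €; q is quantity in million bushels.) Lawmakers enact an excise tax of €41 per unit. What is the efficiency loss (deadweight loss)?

In inverse form: demand p = 225 − q, supply p = 136 + 0.2q.
Competitive equilibrium: 225 − q = 136 + 0.2q → q* = 74.1667, p* = 150.8333.
With the tax, the buyer price exceeds the seller price by 41: (225 − q) − (136 + 0.2q) = 41 → q' = 40.
Δq = 74.1667 − 40 = 34.1667; the wedge equals the tax, 41.
Deadweight loss = ½ × 34.1667 × 41 = €700.42 million.

€700.42 million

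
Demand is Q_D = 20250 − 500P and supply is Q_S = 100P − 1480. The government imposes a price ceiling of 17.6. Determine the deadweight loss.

20794.82

In inverse form: demand P = 40.5 − 0.002Q, supply P = 14.8 + 0.01Q.
Competitive equilibrium: 40.5 − 0.002Q = 14.8 + 0.01Q → Q* = 2141.6667, P* = 36.2167.
At the ceiling P = 17.6, quantity supplied = (17.6 − 14.8)/0.01 = 280.
Willingness to pay at Q' = 280: 40.5 − 0.002·280 = 39.94.
ΔQ = 2141.6667 − 280 = 1861.6667; wedge = 39.94 − 17.6 = 22.34.
DWL = ½ × 1861.6667 × 22.34 = 20794.82.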